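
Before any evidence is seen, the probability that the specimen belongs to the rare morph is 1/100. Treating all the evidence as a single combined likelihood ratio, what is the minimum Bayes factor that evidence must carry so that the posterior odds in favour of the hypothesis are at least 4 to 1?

396

Prior odds = 0.01/0.99 = 1/99.
Target odds = 4.
Required Bayes factor = 4 ÷ (1/99) = 396.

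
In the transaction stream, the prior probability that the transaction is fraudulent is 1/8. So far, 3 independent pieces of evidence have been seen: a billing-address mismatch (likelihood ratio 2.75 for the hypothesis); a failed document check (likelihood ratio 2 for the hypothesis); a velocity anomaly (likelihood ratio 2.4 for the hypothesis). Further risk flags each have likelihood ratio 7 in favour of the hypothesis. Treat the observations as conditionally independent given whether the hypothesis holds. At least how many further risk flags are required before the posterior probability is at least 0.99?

3

Prior odds = 0.125/0.875 = 1/7.
Combined Bayes factor of the evidence already in hand = 2.75 × 2 × 2.4 = 13.2.
Odds after that evidence = (1/7) × 13.2 = 66/35.
Target odds = 0.99/0.01 = 99.
Need 7ⁿ ≥ 99 ÷ (66/35) = 52.5.
7² = 49 falls short of 52.5 but 7³ = 343 reaches it, so n = 3.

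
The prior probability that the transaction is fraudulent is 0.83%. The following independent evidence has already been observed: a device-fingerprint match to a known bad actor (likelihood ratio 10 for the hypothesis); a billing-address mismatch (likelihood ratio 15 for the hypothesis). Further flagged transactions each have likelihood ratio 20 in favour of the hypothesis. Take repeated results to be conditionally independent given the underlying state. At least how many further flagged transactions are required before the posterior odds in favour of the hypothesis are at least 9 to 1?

1

Prior odds = 0.0083/0.9917 = 83/9917.
Combined Bayes factor of the evidence already in hand = 10 × 15 = 150.
Odds after that evidence = (83/9917) × 150 = 12450/9917.
Target odds = 9.
Need 20ⁿ ≥ 9 ÷ (12450/9917) = 29751/4150.
20¹ = 20, which meets the required 29751/4150; so n = 1.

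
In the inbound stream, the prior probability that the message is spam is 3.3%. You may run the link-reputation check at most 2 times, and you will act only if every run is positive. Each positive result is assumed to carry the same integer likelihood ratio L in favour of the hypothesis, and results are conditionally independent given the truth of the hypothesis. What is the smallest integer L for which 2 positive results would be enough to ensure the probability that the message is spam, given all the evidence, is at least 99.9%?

Prior odds = 0.033/0.967 = 33/967.
Target odds = 0.999/0.001 = 999.
Need L² ≥ 999 ÷ (33/967) = 322011/11.
171² = 29241 < 322011/11 ≤ 29584 = 172², so L = 172.

172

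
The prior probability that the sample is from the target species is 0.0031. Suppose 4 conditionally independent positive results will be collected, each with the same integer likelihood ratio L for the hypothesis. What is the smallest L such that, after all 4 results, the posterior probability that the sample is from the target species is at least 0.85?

7

Prior odds = 0.0031/0.9969 = 31/9969.
Target odds = 0.85/0.15 = 17/3.
Need L⁴ ≥ 17/3 ÷ (31/9969) = 56491/31.
6⁴ = 1296 < 56491/31 ≤ 2401 = 7⁴, so L = 7.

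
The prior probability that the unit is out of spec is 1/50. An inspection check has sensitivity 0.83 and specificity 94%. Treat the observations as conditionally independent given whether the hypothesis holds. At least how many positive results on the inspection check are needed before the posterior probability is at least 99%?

Prior odds = 0.02/0.98 = 1/49.
False-positive rate = 1 − 0.94 = 0.06; likelihood ratio of a positive = 0.83/0.06 = 83/6.
Target odds: 0.99 ÷ 0.01 = 99.
Need (1/49) × (83/6)ⁿ ≥ 99, i.e. (83/6)ⁿ ≥ 4851.
(83/6)³ = 571787/216 falls short of 4851 but (83/6)⁴ = 47458321/1296 reaches it, so n = 4.

4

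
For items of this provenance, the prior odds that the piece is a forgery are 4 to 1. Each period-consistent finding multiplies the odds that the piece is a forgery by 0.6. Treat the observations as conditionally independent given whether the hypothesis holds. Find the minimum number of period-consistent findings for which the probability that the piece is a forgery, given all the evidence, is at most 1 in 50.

11

Prior odds = 4.
Likelihood ratio per period-consistent finding = 0.6.
Target odds: 0.02 ÷ 0.98 = 1/49.
Need 4 × 0.6ⁿ ≤ 1/49, i.e. 0.6ⁿ ≤ 1/196.
0.6¹⁰ = 59049/9765625 is still above 1/196 but 0.6¹¹ = 177147/48828125 is at or below it, so n = 11.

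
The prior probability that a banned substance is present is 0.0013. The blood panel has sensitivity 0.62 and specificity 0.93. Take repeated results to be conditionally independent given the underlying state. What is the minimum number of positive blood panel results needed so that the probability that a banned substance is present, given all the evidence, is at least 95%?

5

Prior odds = 0.0013/0.9987 = 13/9987.
False-positive rate = 1 − 0.93 = 0.07; likelihood ratio of a positive = 0.62/0.07 = 62/7.
Target posterior odds = 0.95/0.05 = 19.
Require (62/7)ⁿ ≥ 19 ÷ (13/9987) = 189753/13.
(62/7)⁴ = 14776336/2401 falls short of 189753/13 but (62/7)⁵ = 916132832/16807 reaches it, so n = 5.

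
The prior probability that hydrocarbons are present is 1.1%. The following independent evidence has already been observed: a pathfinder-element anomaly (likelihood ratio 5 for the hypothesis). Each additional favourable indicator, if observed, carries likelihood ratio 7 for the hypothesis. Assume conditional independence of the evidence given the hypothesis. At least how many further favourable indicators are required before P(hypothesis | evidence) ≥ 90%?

Prior odds = 0.011/0.989 = 11/989.
Bayes factor of the evidence already in hand = 5.
Odds after that evidence = (11/989) × 5 = 55/989.
Target odds = 0.9/0.1 = 9.
Need 7ⁿ ≥ 9 ÷ (55/989) = 8901/55.
7² = 49 falls short of 8901/55 but 7³ = 343 reaches it, so n = 3.

3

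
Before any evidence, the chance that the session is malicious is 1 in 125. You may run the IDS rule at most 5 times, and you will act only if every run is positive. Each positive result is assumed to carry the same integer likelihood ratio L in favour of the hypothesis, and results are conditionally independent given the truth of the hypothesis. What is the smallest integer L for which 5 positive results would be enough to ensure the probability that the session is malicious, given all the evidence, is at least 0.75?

4

Prior odds = 0.008/0.992 = 1/124.
Target odds = 0.75/0.25 = 3.
Need L⁵ ≥ 3 ÷ (1/124) = 372.
3⁵ = 243 < 372 ≤ 1024 = 4⁵, so L = 4.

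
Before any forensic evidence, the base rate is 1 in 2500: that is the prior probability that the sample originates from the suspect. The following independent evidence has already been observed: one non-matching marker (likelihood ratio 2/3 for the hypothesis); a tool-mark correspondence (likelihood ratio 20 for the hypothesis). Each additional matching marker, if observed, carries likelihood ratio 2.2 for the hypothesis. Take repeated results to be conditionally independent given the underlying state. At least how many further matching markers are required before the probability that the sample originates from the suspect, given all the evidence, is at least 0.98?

Prior odds = 0.0004/0.9996 = 1/2499.
Combined Bayes factor of the evidence already in hand = (2/3) × 20 = 40/3.
Odds after that evidence = (1/2499) × 40/3 = 40/7497.
Target odds = 0.98/0.02 = 49.
Need 2.2ⁿ ≥ 49 ÷ (40/7497) = 9183.825.
2.2¹¹ ≈5843.18 falls short of 9183.825 but 2.2¹² ≈12855 reaches it, so n = 12.

12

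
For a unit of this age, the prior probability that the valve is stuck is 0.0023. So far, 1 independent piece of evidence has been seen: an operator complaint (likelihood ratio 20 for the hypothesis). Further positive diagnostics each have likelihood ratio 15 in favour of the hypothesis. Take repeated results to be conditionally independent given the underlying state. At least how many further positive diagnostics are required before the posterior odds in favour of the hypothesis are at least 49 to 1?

3

Prior odds = 0.0023/0.9977 = 23/9977.
Bayes factor of the evidence already in hand = 20.
Odds after that evidence = (23/9977) × 20 = 460/9977.
Target odds = 49.
Need 15ⁿ ≥ 49 ÷ (460/9977) = 488873/460.
15² = 225 falls short of 488873/460 but 15³ = 3375 reaches it, so n = 3.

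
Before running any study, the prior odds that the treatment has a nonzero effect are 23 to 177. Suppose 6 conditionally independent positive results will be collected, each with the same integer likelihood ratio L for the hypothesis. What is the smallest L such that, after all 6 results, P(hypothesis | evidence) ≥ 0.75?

Prior odds = 23/177.
Target odds = 0.75/0.25 = 3.
Need L⁶ ≥ 3 ÷ (23/177) = 531/23.
1⁶ = 1 < 531/23 ≤ 64 = 2⁶, so L = 2.

2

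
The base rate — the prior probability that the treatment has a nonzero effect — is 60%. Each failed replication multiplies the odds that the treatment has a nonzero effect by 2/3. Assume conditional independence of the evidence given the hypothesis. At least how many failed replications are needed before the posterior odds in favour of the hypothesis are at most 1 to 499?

17

Prior odds: 0.6 ÷ 0.4 = 1.5.
Likelihood ratio per failed replication = 2/3.
Target odds = 1/499.
Require (2/3)ⁿ ≤ 1/499 ÷ 1.5 = 2/1497.
(2/3)¹⁶ = 65536/43046721 is still above 2/1497 but (2/3)¹⁷ = 131072/129140163 is at or below it, so n = 17.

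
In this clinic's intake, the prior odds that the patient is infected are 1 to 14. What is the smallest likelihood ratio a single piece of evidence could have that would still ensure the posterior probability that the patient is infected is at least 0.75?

Prior odds = 1/14.
Target odds = 0.75/0.25 = 3.
Required Bayes factor = 3 ÷ (1/14) = 42.

42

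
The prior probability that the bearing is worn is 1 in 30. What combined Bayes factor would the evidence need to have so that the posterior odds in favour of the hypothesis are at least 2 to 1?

58

Prior odds = (1/30)/(29/30) = 1/29.
Target odds = 2.
Required Bayes factor = 2 ÷ (1/29) = 58.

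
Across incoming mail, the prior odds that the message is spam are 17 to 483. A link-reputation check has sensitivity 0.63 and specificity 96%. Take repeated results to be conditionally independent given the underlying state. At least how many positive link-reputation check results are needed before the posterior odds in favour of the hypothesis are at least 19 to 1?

Prior odds = 17/483.
False-positive rate = 1 − 0.96 = 0.04; likelihood ratio of a positive = 0.63/0.04 = 15.75.
Target odds = 19.
Need (17/483) × 15.75ⁿ ≥ 19, i.e. 15.75ⁿ ≥ 9177/17.
15.75² = 248.0625 falls short of 9177/17 but 15.75³ = 3906.984375 reaches it, so n = 3.

3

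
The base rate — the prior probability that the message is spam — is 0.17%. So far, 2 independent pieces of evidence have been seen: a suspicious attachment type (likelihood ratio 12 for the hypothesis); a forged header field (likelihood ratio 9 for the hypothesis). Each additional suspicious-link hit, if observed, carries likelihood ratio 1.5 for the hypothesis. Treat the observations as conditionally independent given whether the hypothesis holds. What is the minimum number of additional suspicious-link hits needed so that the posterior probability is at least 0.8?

Prior odds = 0.0017/0.9983 = 17/9983.
Combined Bayes factor of the evidence already in hand = 12 × 9 = 108.
Odds after that evidence = (17/9983) × 108 = 1836/9983.
Target odds = 0.8/0.2 = 4.
Need 1.5ⁿ ≥ 4 ÷ (1836/9983) = 9983/459.
1.5⁷ = 17.0859375 falls short of 9983/459 but 1.5⁸ = 25.62890625 reaches it, so n = 8.

8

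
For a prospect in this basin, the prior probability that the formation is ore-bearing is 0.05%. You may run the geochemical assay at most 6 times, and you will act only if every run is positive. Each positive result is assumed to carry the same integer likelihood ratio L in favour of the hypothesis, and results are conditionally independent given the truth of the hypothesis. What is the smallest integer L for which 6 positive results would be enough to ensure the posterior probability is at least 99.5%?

9

Prior odds = 0.0005/0.9995 = 1/1999.
Target odds = 0.995/0.005 = 199.
Need L⁶ ≥ 199 ÷ (1/1999) = 397801.
8⁶ = 262144 < 397801 ≤ 531441 = 9⁶, so L = 9.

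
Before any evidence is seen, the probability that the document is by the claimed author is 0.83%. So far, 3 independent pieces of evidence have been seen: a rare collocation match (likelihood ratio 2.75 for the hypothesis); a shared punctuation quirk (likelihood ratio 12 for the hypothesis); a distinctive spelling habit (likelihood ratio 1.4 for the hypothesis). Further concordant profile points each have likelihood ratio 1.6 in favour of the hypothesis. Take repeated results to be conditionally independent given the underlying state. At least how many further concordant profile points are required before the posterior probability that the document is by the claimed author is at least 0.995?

14

Prior odds = 0.0083/0.9917 = 83/9917.
Combined Bayes factor of the evidence already in hand = 2.75 × 12 × 1.4 = 46.2.
Odds after that evidence = (83/9917) × 46.2 = 19173/49585.
Target odds = 0.995/0.005 = 199.
Need 1.6ⁿ ≥ 199 ÷ (19173/49585) = 9867415/19173.
1.6¹³ ≈450.36 falls short of 9867415/19173 but 1.6¹⁴ ≈720.576 reaches it, so n = 14.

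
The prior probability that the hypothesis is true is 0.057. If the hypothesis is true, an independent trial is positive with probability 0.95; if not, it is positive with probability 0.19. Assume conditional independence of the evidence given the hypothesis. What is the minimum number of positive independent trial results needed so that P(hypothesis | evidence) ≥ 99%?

5

Prior odds = 0.057/0.943 = 57/943.
Likelihood ratio of a positive = 0.95/0.19 = 5.
Target posterior odds = 0.99/0.01 = 99.
Require 5ⁿ ≥ 99 ÷ (57/943) = 31119/19.
5⁴ = 625 falls short of 31119/19 but 5⁵ = 3125 reaches it, so n = 5.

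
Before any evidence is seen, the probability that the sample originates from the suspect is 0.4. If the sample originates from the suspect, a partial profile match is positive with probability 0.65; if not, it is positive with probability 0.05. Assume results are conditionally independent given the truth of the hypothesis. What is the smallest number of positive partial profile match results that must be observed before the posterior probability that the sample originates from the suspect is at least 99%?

Prior odds: 0.4 ÷ 0.6 = 2/3.
Likelihood ratio of a positive = 0.65/0.05 = 13.
Target odds: 0.99 ÷ 0.01 = 99.
Need (2/3) × 13ⁿ ≥ 99, i.e. 13ⁿ ≥ 148.5.
13¹ = 13 falls short of 148.5 but 13² = 169 reaches it, so n = 2.

2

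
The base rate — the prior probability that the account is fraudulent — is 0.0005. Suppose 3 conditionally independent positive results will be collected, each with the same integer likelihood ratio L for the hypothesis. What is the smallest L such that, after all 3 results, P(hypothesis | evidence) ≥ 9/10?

27

Prior odds = 0.0005/0.9995 = 1/1999.
Target odds = 0.9/0.1 = 9.
Need L³ ≥ 9 ÷ (1/1999) = 17991.
26³ = 17576 < 17991 ≤ 19683 = 27³, so L = 27.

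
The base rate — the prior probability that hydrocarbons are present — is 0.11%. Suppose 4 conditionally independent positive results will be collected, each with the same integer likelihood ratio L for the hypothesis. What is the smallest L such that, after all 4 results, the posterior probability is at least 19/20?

Prior odds = 0.0011/0.9989 = 11/9989.
Target odds = 0.95/0.05 = 19.
Need L⁴ ≥ 19 ÷ (11/9989) = 189791/11.
11⁴ = 14641 < 189791/11 ≤ 20736 = 12⁴, so L = 12.

12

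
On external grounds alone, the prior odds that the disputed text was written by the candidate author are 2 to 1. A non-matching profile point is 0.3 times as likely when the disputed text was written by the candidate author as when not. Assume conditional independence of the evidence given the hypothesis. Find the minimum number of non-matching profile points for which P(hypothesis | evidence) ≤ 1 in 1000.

7

Prior odds = 2.
Likelihood ratio per non-matching profile point = 0.3.
Target posterior odds = 0.001/0.999 = 1/999.
Need 2 × 0.3ⁿ ≤ 1/999, i.e. 0.3ⁿ ≤ 1/1998.
0.3⁶ = 729/1000000 is still above 1/1998 but 0.3⁷ = 2187/10000000 is at or below it, so n = 7.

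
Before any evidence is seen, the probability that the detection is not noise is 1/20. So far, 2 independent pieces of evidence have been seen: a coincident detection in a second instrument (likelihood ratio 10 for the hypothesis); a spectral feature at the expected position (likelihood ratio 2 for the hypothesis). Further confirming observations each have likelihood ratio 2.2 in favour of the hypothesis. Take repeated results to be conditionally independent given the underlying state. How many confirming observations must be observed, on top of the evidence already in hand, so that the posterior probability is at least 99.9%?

Prior odds = 0.05/0.95 = 1/19.
Combined Bayes factor of the evidence already in hand = 10 × 2 = 20.
Odds after that evidence = (1/19) × 20 = 20/19.
Target odds = 0.999/0.001 = 999.
Need 2.2ⁿ ≥ 999 ÷ (20/19) = 949.05.
2.2⁸ = 214358881/390625 falls short of 949.05 but 2.2⁹ ≈1207.27 reaches it, so n = 9.

9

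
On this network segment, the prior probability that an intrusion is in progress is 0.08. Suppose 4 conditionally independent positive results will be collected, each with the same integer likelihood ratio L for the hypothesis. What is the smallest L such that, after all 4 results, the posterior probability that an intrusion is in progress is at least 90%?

Prior odds = 0.08/0.92 = 2/23.
Target odds = 0.9/0.1 = 9.
Need L⁴ ≥ 9 ÷ (2/23) = 103.5.
3⁴ = 81 < 103.5 ≤ 256 = 4⁴, so L = 4.

4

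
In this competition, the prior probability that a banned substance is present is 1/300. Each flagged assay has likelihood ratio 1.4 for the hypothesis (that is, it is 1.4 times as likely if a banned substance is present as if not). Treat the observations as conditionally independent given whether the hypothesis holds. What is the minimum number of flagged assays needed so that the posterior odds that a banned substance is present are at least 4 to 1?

22

Prior odds = (1/300)/(299/300) = 1/299.
Likelihood ratio per flagged assay = 1.4.
Target odds = 4.
Need (1/299) × 1.4ⁿ ≥ 4, i.e. 1.4ⁿ ≥ 1196.
1.4²¹ ≈1171.36 falls short of 1196 but 1.4²² ≈1639.9 reaches it, so n = 22.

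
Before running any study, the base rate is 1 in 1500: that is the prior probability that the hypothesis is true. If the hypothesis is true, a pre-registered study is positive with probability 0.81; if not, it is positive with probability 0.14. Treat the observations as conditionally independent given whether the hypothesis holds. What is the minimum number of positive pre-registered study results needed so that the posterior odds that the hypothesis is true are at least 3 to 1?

5

Prior odds: (1/1500) ÷ (1499/1500) = 1/1499.
Likelihood ratio of a positive = 0.81/0.14 = 81/14.
Target odds = 3.
Require (81/14)ⁿ ≥ 3 ÷ (1/1499) = 4497.
(81/14)⁴ = 43046721/38416 falls short of 4497 but (81/14)⁵ ≈6483.13 reaches it, so n = 5.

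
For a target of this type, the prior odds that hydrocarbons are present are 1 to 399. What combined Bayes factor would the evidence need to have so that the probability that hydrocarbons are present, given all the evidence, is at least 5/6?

Prior odds = 1/399.
Target odds = (5/6)/(1/6) = 5.
Required Bayes factor = 5 ÷ (1/399) = 1995.

1995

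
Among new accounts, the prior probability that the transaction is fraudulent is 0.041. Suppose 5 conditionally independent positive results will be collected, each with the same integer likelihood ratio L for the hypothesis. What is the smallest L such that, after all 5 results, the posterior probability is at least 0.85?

3

Prior odds = 0.041/0.959 = 41/959.
Target odds = 0.85/0.15 = 17/3.
Need L⁵ ≥ 17/3 ÷ (41/959) = 16303/123.
2⁵ = 32 < 16303/123 ≤ 243 = 3⁵, so L = 3.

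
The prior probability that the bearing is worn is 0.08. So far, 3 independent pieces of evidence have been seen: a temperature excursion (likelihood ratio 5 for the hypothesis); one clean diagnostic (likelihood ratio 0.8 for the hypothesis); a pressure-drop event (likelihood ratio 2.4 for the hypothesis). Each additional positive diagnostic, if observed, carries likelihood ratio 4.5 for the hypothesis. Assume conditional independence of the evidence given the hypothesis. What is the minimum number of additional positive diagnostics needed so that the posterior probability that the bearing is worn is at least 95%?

3

Prior odds = 0.08/0.92 = 2/23.
Combined Bayes factor of the evidence already in hand = 5 × 0.8 × 2.4 = 9.6.
Odds after that evidence = (2/23) × 9.6 = 96/115.
Target odds = 0.95/0.05 = 19.
Need 4.5ⁿ ≥ 19 ÷ (96/115) = 2185/96.
4.5² = 20.25 falls short of 2185/96 but 4.5³ = 91.125 reaches it, so n = 3.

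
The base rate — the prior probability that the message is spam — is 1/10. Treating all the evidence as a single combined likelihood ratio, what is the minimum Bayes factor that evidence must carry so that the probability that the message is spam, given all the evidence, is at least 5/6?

Prior odds = 0.1/0.9 = 1/9.
Target odds = (5/6)/(1/6) = 5.
Required Bayes factor = 5 ÷ (1/9) = 45.

45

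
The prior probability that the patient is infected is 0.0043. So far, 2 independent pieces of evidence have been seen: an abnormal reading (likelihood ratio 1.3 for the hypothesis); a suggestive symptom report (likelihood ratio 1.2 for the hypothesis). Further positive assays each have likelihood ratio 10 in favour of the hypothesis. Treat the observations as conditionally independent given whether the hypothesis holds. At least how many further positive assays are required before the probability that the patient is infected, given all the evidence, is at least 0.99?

5

Prior odds = 0.0043/0.9957 = 43/9957.
Combined Bayes factor of the evidence already in hand = 1.3 × 1.2 = 1.56.
Odds after that evidence = (43/9957) × 1.56 = 559/82975.
Target odds = 0.99/0.01 = 99.
Need 10ⁿ ≥ 99 ÷ (559/82975) = 8214525/559.
10⁴ = 10000 falls short of 8214525/559 but 10⁵ = 100000 reaches it, so n = 5.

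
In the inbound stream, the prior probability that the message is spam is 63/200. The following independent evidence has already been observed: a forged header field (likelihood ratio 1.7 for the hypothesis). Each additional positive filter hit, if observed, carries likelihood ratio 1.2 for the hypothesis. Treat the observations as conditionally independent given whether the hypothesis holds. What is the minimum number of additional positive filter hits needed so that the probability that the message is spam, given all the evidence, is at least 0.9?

Prior odds = 0.315/0.685 = 63/137.
Bayes factor of the evidence already in hand = 1.7.
Odds after that evidence = (63/137) × 1.7 = 1071/1370.
Target odds = 0.9/0.1 = 9.
Need 1.2ⁿ ≥ 9 ÷ (1071/1370) = 1370/119.
1.2¹³ ≈10.6993 falls short of 1370/119 but 1.2¹⁴ ≈12.8392 reaches it, so n = 14.

14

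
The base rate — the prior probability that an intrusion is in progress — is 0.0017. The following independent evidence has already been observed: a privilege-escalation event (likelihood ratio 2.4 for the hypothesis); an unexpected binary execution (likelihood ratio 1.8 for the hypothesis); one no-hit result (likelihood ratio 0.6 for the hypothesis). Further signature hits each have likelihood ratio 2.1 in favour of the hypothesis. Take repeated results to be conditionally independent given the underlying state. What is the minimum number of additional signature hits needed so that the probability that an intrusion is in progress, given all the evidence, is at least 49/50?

Prior odds = 0.0017/0.9983 = 17/9983.
Combined Bayes factor of the evidence already in hand = 2.4 × 1.8 × 0.6 = 2.592.
Odds after that evidence = (17/9983) × 2.592 = 5508/1247875.
Target odds = 0.98/0.02 = 49.
Need 2.1ⁿ ≥ 49 ÷ (5508/1247875) = 61145875/5508.
2.1¹² ≈7355.83 falls short of 61145875/5508 but 2.1¹³ ≈15447.2 reaches it, so n = 13.

13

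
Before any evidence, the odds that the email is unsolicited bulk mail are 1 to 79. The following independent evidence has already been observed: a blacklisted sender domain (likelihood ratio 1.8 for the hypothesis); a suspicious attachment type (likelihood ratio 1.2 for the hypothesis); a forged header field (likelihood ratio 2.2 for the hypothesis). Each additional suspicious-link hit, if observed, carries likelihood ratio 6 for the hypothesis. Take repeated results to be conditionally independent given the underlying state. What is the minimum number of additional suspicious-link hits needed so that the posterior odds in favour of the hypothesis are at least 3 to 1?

3

Prior odds = 1/79.
Combined Bayes factor of the evidence already in hand = 1.8 × 1.2 × 2.2 = 4.752.
Odds after that evidence = (1/79) × 4.752 = 594/9875.
Target odds = 3.
Need 6ⁿ ≥ 3 ÷ (594/9875) = 9875/198.
6² = 36 falls short of 9875/198 but 6³ = 216 reaches it, so n = 3.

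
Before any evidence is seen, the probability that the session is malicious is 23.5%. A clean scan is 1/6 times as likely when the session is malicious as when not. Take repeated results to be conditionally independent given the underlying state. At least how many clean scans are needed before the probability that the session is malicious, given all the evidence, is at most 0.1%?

Prior odds: 0.235 ÷ 0.765 = 47/153.
Likelihood ratio per clean scan = 1/6.
Target odds: 0.001 ÷ 0.999 = 1/999.
Require (1/6)ⁿ ≤ 1/999 ÷ (47/153) = 17/5217.
(1/6)³ = 1/216 is still above 17/5217 but (1/6)⁴ = 1/1296 is at or below it, so n = 4.

4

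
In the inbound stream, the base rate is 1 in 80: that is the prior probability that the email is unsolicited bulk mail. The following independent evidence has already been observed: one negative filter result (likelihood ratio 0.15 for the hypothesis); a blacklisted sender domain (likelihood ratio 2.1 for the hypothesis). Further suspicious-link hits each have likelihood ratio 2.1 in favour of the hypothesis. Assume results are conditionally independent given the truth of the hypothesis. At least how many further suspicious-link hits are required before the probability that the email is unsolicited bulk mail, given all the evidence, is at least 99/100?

Prior odds = 0.0125/0.9875 = 1/79.
Combined Bayes factor of the evidence already in hand = 0.15 × 2.1 = 0.315.
Odds after that evidence = (1/79) × 0.315 = 63/15800.
Target odds = 0.99/0.01 = 99.
Need 2.1ⁿ ≥ 99 ÷ (63/15800) = 173800/7.
2.1¹³ ≈15447.2 falls short of 173800/7 but 2.1¹⁴ ≈32439.2 reaches it, so n = 14.

14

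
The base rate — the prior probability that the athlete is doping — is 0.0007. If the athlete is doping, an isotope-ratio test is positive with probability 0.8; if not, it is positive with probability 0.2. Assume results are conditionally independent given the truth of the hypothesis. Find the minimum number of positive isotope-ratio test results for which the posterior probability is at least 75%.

Prior odds: 0.0007 ÷ 0.9993 = 7/9993.
Likelihood ratio of a positive = 0.8/0.2 = 4.
Target posterior odds = 0.75/0.25 = 3.
Require 4ⁿ ≥ 3 ÷ (7/9993) = 29979/7.
4⁶ = 4096 falls short of 29979/7 but 4⁷ = 16384 reaches it, so n = 7.

7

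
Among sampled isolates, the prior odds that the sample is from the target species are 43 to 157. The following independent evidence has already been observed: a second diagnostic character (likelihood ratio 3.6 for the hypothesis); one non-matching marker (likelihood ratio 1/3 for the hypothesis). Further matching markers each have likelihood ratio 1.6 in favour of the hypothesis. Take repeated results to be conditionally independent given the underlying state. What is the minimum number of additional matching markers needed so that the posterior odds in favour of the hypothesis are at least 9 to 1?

Prior odds = 43/157.
Combined Bayes factor of the evidence already in hand = 3.6 × (1/3) = 1.2.
Odds after that evidence = (43/157) × 1.2 = 258/785.
Target odds = 9.
Need 1.6ⁿ ≥ 9 ÷ (258/785) = 2355/86.
1.6⁷ = 2097152/78125 falls short of 2355/86 but 1.6⁸ = 16777216/390625 reaches it, so n = 8.

8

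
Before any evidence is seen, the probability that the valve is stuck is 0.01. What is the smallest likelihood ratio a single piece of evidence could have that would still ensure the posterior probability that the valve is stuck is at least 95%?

Prior odds = 0.01/0.99 = 1/99.
Target odds = 0.95/0.05 = 19.
Required Bayes factor = 19 ÷ (1/99) = 1881.

1881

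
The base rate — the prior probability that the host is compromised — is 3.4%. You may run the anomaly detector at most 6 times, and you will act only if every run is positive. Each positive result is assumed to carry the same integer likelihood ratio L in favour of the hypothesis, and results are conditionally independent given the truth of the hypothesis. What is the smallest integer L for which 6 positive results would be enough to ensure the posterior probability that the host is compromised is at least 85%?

Prior odds = 0.034/0.966 = 17/483.
Target odds = 0.85/0.15 = 17/3.
Need L⁶ ≥ 17/3 ÷ (17/483) = 161.
2⁶ = 64 < 161 ≤ 729 = 3⁶, so L = 3.

3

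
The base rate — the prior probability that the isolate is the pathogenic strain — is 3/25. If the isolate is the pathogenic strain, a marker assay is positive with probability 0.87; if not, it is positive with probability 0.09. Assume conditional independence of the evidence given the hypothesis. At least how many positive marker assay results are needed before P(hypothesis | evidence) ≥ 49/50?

3

Prior odds = 0.12/0.88 = 3/22.
Likelihood ratio of a positive = 0.87/0.09 = 29/3.
Target posterior odds = 0.98/0.02 = 49.
Need (3/22) × (29/3)ⁿ ≥ 49, i.e. (29/3)ⁿ ≥ 1078/3.
(29/3)² = 841/9 falls short of 1078/3 but (29/3)³ = 24389/27 reaches it, so n = 3.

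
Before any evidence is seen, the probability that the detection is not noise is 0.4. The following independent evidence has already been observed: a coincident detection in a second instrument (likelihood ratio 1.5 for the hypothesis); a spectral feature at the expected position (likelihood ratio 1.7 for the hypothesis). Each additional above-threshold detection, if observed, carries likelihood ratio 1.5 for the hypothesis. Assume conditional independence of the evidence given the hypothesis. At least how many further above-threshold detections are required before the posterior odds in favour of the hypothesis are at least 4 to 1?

3

Prior odds = 0.4/0.6 = 2/3.
Combined Bayes factor of the evidence already in hand = 1.5 × 1.7 = 2.55.
Odds after that evidence = (2/3) × 2.55 = 1.7.
Target odds = 4.
Need 1.5ⁿ ≥ 4 ÷ 1.7 = 40/17.
1.5² = 2.25 falls short of 40/17 but 1.5³ = 3.375 reaches it, so n = 3.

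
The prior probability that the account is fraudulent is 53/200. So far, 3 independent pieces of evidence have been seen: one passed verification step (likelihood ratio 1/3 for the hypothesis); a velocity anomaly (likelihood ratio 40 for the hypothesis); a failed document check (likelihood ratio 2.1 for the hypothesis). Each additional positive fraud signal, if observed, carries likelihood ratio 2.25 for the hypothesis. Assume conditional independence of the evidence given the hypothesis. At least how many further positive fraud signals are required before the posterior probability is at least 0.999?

Prior odds = 0.265/0.735 = 53/147.
Combined Bayes factor of the evidence already in hand = (1/3) × 40 × 2.1 = 28.
Odds after that evidence = (53/147) × 28 = 212/21.
Target odds = 0.999/0.001 = 999.
Need 2.25ⁿ ≥ 999 ÷ (212/21) = 20979/212.
2.25⁵ = 59049/1024 falls short of 20979/212 but 2.25⁶ = 531441/4096 reaches it, so n = 6.

6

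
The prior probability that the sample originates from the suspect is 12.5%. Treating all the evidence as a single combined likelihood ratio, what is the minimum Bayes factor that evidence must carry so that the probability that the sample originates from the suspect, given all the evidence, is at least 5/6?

35

Prior odds = 0.125/0.875 = 1/7.
Target odds = (5/6)/(1/6) = 5.
Required Bayes factor = 5 ÷ (1/7) = 35.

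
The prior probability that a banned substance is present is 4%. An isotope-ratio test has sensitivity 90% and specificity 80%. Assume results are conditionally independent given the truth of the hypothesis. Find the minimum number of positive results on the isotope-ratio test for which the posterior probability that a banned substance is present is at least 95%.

Prior odds: 0.04 ÷ 0.96 = 1/24.
False-positive rate = 1 − 0.8 = 0.2; likelihood ratio of a positive = 0.9/0.2 = 4.5.
Target odds: 0.95 ÷ 0.05 = 19.
Need (1/24) × 4.5ⁿ ≥ 19, i.e. 4.5ⁿ ≥ 456.
4.5⁴ = 410.0625 falls short of 456 but 4.5⁵ = 1845.28125 reaches it, so n = 5.

5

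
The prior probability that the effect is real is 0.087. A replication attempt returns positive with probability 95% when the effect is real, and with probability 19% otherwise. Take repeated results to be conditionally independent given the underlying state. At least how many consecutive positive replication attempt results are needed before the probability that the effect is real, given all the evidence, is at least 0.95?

4

Prior odds = 0.087/0.913 = 87/913.
Likelihood ratio of a positive result = 0.95/0.19 = 5.
Target posterior odds = 0.95/0.05 = 19.
Require 5ⁿ ≥ 19 ÷ (87/913) = 17347/87.
5³ = 125 falls short of 17347/87 but 5⁴ = 625 reaches it, so n = 4.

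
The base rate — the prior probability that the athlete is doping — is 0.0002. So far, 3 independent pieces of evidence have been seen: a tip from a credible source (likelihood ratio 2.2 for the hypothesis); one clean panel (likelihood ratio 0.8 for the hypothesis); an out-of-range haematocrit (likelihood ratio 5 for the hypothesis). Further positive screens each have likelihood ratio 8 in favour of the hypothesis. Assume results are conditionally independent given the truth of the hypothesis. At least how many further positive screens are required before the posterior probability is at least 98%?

5

Prior odds = 0.0002/0.9998 = 1/4999.
Combined Bayes factor of the evidence already in hand = 2.2 × 0.8 × 5 = 8.8.
Odds after that evidence = (1/4999) × 8.8 = 44/24995.
Target odds = 0.98/0.02 = 49.
Need 8ⁿ ≥ 49 ÷ (44/24995) = 1224755/44.
8⁴ = 4096 falls short of 1224755/44 but 8⁵ = 32768 reaches it, so n = 5.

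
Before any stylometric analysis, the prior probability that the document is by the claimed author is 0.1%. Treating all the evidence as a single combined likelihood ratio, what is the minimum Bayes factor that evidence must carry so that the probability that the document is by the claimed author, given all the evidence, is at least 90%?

8991

Prior odds = 0.001/0.999 = 1/999.
Target odds = 0.9/0.1 = 9.
Required Bayes factor = 9 ÷ (1/999) = 8991.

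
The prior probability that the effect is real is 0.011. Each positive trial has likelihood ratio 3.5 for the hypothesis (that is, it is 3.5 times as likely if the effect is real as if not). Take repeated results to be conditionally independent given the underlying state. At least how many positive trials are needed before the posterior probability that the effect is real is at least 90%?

6

Prior odds = 0.011/0.989 = 11/989.
Likelihood ratio per positive trial = 3.5.
Target odds: 0.9 ÷ 0.1 = 9.
Need (11/989) × 3.5ⁿ ≥ 9, i.e. 3.5ⁿ ≥ 8901/11.
3.5⁵ = 525.21875 falls short of 8901/11 but 3.5⁶ = 1838.265625 reaches it, so n = 6.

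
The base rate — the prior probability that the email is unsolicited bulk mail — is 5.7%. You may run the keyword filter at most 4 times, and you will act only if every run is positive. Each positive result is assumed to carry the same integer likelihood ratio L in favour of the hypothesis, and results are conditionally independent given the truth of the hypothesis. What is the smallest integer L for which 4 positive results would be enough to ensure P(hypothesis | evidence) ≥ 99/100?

Prior odds = 0.057/0.943 = 57/943.
Target odds = 0.99/0.01 = 99.
Need L⁴ ≥ 99 ÷ (57/943) = 31119/19.
6⁴ = 1296 < 31119/19 ≤ 2401 = 7⁴, so L = 7.

7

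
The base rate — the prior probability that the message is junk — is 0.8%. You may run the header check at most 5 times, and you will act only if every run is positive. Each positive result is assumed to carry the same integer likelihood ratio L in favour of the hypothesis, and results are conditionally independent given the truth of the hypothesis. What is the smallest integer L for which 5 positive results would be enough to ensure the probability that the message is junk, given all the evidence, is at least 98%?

6

Prior odds = 0.008/0.992 = 1/124.
Target odds = 0.98/0.02 = 49.
Need L⁵ ≥ 49 ÷ (1/124) = 6076.
5⁵ = 3125 < 6076 ≤ 7776 = 6⁵, so L = 6.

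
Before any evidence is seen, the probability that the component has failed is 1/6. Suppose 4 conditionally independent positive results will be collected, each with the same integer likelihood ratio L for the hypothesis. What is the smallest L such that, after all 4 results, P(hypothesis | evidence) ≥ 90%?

Prior odds = (1/6)/(5/6) = 0.2.
Target odds = 0.9/0.1 = 9.
Need L⁴ ≥ 9 ÷ 0.2 = 45.
2⁴ = 16 < 45 ≤ 81 = 3⁴, so L = 3.

3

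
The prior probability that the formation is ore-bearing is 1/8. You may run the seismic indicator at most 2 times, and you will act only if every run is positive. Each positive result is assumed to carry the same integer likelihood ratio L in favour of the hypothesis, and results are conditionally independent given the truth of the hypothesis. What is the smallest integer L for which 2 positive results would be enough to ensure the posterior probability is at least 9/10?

8

Prior odds = 0.125/0.875 = 1/7.
Target odds = 0.9/0.1 = 9.
Need L² ≥ 9 ÷ (1/7) = 63.
7² = 49 < 63 ≤ 64 = 8², so L = 8.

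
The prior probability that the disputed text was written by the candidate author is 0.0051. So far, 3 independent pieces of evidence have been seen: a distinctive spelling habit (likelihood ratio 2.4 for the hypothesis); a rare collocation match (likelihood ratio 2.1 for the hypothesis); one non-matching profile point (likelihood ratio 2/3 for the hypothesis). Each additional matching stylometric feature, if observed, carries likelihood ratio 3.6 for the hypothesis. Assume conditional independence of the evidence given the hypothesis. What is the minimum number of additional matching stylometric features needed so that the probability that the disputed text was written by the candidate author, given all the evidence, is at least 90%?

5

Prior odds = 0.0051/0.9949 = 51/9949.
Combined Bayes factor of the evidence already in hand = 2.4 × 2.1 × (2/3) = 3.36.
Odds after that evidence = (51/9949) × 3.36 = 4284/248725.
Target odds = 0.9/0.1 = 9.
Need 3.6ⁿ ≥ 9 ÷ (4284/248725) = 248725/476.
3.6⁴ = 167.9616 falls short of 248725/476 but 3.6⁵ = 604.66176 reaches it, so n = 5.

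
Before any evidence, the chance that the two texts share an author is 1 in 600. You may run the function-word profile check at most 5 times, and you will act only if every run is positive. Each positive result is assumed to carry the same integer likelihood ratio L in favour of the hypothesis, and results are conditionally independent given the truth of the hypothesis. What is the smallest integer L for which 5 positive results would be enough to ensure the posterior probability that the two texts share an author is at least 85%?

6

Prior odds = (1/600)/(599/600) = 1/599.
Target odds = 0.85/0.15 = 17/3.
Need L⁵ ≥ 17/3 ÷ (1/599) = 10183/3.
5⁵ = 3125 < 10183/3 ≤ 7776 = 6⁵, so L = 6.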